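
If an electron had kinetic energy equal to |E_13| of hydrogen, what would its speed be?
1.68e+05 m/s (or 0.0561% of c)

The binding energy at n = 13 for hydrogen is:
E_13 = -13.6057/13² = -0.0805071 eV
|E_13| = 0.0805071 eV

Convert to Joules:
KE = 0.0805071 eV × (1.602177 × 10⁻¹⁹ J/eV) = 1.2899e-20 J

Using KE = ½mv²:
v = √(2·KE/m_e)
v = √(2 × 1.2899e-20 J / 9.10938 × 10⁻³¹ kg)
v = 1.68e+05 m/s

This is approximately 0.0561% the speed of light.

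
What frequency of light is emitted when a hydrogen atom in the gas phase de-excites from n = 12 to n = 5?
1.087e+14 Hz

First, find the transition energy:
E_12 = -13.6057 / 12² = -0.0944840 eV
E_5 = -13.6057 / 5² = -0.5442280 eV
|ΔE| = |E_5 - E_12| = 0.4497440 eV

Convert to Joules: E = 0.4497440 eV × (1.602177 × 10⁻¹⁹ J/eV) = 7.20569e-20 J

Using E = hf:
f = E/h = 7.20569e-20 J / (6.62607 × 10⁻³⁴ J·s)
f = 1.087e+14 Hz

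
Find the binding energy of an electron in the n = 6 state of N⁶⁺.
18.51887 eV

The ionization energy is the energy needed to remove the electron completely (n → ∞).

For a hydrogen-like ion with Z = 7, E_n = -13.6057 Z² / n² eV.

At n = 6: E_6 = -13.6057 × 7² / 6² = -18.51886944 eV
At n = ∞: E_∞ = 0 eV

Ionization energy = E_∞ - E_6 = 0 - (-18.51886944) = 18.51886944 eV
Ionization energy ≈ 18.51887 eV

This is also called the binding energy of the electron in state n = 6.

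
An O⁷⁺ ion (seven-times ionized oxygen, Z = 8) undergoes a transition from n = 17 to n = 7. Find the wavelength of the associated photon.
84.01 nm

First, find the transition energy using E_n = -13.6057 Z² / n² eV:
E_17 = -13.6057 × 8² / 17² = -3.0130 eV
E_7 = -13.6057 × 8² / 7² = -17.7707 eV

Photon energy: |ΔE| = |E_7 - E_17| = 14.7577 eV

Convert to wavelength using E = hc/λ with hc = 1239.84 eV·nm:
λ = hc/E = 1239.84 eV·nm / 14.7577 eV
λ = 84.01 nm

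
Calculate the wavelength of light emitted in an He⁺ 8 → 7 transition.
4762.88 nm

First, find the transition energy using E_n = -13.6057 Z² / n² eV:
E_8 = -13.6057 × 2² / 8² = -0.85035625 eV
E_7 = -13.6057 × 2² / 7² = -1.11066939 eV

Photon energy: |ΔE| = |E_7 - E_8| = 0.26031314 eV

Convert to wavelength using E = hc/λ with hc = 1239.84 eV·nm:
λ = hc/E = 1239.84 eV·nm / 0.26031314 eV
λ = 4762.88 nm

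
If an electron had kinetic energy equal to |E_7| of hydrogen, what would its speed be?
3.1253e+05 m/s (or 0.10% of c)

The binding energy at n = 7 for hydrogen is:
E_7 = -13.6057/7² = -0.27766735 eV
|E_7| = 0.27766735 eV

Convert to Joules:
KE = 0.27766735 eV × (1.602177 × 10⁻¹⁹ J/eV) = 4.448722e-20 J

Using KE = ½mv²:
v = √(2·KE/m_e)
v = √(2 × 4.448722e-20 J / 9.10938 × 10⁻³¹ kg)
v = 3.1253e+05 m/s

This is approximately 0.10% the speed of light.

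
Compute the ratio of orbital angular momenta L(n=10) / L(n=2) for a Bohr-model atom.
5.00000

In the Bohr model, L_n = nℏ, so the ratio is purely the ratio of quantum numbers:

L_10/L_2 = 10ℏ / 2ℏ = 10/2 = 5.00000

The angular momentum scales linearly with n.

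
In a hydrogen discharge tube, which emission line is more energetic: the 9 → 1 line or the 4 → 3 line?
9 → 1

Calculate the energy for each transition:

Transition 9 → 1:
ΔE₁ = |E_1 - E_9| = |-13.6057/1² - (-13.6057/9²)|
ΔE₁ = |-13.60570000000 - (-0.16797160494)| = 13.43772840 eV

Transition 4 → 3:
ΔE₂ = |E_3 - E_4| = |-13.6057/3² - (-13.6057/4²)|
ΔE₂ = |-1.51174444444 - (-0.85035625000)| = 0.66138819 eV

Since 13.43772840 eV > 0.66138819 eV, the transition 9 → 1 emits the more energetic photon.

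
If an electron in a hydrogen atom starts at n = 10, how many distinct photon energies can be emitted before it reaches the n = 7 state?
6

The electron can occupy levels n = 7, 8, ..., 10 during de-excitation — that is m = 10 - 7 + 1 = 4 distinct levels.

The number of distinct spectral lines equals the number of ways to choose 2 of these m levels (each pair gives one possible emission transition):

Number of lines = m(m-1)/2 = 4×3/2 = 6

These correspond to all possible transitions between the 4 levels:
10 → 9, 10 → 8, 10 → 7, 9 → 8, 9 → 7, 8 → 7

Each transition produces a photon with a unique energy (and thus wavelength). This count does not depend on Z.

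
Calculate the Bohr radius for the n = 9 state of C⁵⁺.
0.714389 nm (or 7.143892 Å)

The Bohr radius formula is:
r_n = n² a₀ / Z

where a₀ = 0.052917721 nm is the Bohr radius.

For C⁵⁺ (Z = 6) at n = 9:
r_9 = 9² × 0.052917721 nm / 6
r_9 = 81 × 0.052917721 nm / 6
r_9 = 4.2863354 nm / 6
r_9 = 0.714389 nm

The electron orbits at approximately 0.714389 nm from the nucleus.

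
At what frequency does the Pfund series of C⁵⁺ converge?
4.73738e+15 Hz

The series limit corresponds to the transition from n = ∞ to n = 5.
This is the highest energy (shortest wavelength) transition in the Pfund series.

E_∞ = 0 eV
E_5 = -13.6057 × 6² / 5² = -19.5922080 eV

Energy at series limit:
ΔE = E_∞ - E_5 = 0 - (-19.5922080) = 19.5922080 eV
E = 19.5922080 eV × (1.602177 × 10⁻¹⁹ J/eV) = 3.1390185e-18 J
f = E/h = 3.1390185e-18 J / (6.62607 × 10⁻³⁴ J·s) = 4.73738e+15 Hz

This energy equals the ionization energy from the n = 5 state of C⁵⁺.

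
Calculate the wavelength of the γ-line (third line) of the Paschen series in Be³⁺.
68.345 nm

The lines of a series are numbered from the longest wavelength (smallest ΔE) outward; the third line is the transition from n = n_f + 3 to n_f.
The Paschen series has all transitions ending at n_f = 3.

For Be³⁺ (Z = 4), the third line (γ-line) is the jump from n = 6 to n = 3:
E_6 = -13.6057 × 4² / 6² = -6.04698 eV
E_3 = -13.6057 × 4² / 3² = -24.18791 eV
ΔE = E_6 - E_3 = 18.14093 eV

λ = hc/E = 1239.84 eV·nm / 18.14093 eV
λ = 68.345 nm

This is the γ-line of the Paschen series in Be³⁺.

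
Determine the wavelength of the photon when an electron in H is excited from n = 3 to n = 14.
859.610530 nm

First, find the transition energy using E_n = -13.6057 / n² eV:
E_3 = -13.6057 / 3² = -1.5117444444 eV
E_14 = -13.6057 / 14² = -0.0694168367 eV

Photon energy: |ΔE| = |E_14 - E_3| = 1.4423276077 eV

Convert to wavelength using E = hc/λ with hc = 1239.84 eV·nm:
λ = hc/E = 1239.84 eV·nm / 1.4423276077 eV
λ = 859.610530 nm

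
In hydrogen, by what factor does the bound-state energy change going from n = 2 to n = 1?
4.0000

Using E_n = -13.6057 Z² / n² eV with Z = 1:

E_1 = -13.6057 / 1² = -13.6057 / 1 = -13.6057000000 eV
E_2 = -13.6057 / 2² = -13.6057 / 4 = -3.4014250000 eV

The ratio is:
E_1/E_2 = (-13.6057000000) / (-3.4014250000)
E_1/E_2 = (-13.6057/1) / (-13.6057/4)
E_1/E_2 = 4/1
E_1/E_2 = 4.0000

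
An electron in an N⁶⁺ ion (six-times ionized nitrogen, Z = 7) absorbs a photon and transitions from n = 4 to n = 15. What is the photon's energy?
38.70444 eV

The energy levels of a hydrogen-like atom are E_n = -13.6057 Z² eV / n².

Energy at n = 4: E_4 = -13.6057 × 7² / 4² = -41.66745625 eV
Energy at n = 15: E_15 = -13.6057 × 7² / 15² = -2.96301911 eV

The excitation energy is the difference:
ΔE = E_15 - E_4
ΔE = -2.96301911 - (-41.66745625)
ΔE = 38.70444 eV

Since this is positive, energy must be absorbed (photon absorption).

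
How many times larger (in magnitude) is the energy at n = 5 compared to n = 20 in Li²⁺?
16.00000

Using E_n = -13.6057 Z² / n² eV with Z = 3:

E_5 = -13.6057 × 3² / 5² = -122.4513 / 25 = -4.89805200000 eV
E_20 = -13.6057 × 3² / 20² = -122.4513 / 400 = -0.30612825000 eV

The ratio is:
E_5/E_20 = (-4.89805200000) / (-0.30612825000)
E_5/E_20 = (-122.4513/25) / (-122.4513/400)
E_5/E_20 = 400/25
E_5/E_20 = 16.00000
(Note: the Z² factors cancel in the ratio.)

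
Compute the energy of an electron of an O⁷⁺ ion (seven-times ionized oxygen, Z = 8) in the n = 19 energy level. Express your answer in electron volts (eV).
-2.412091 eV

The energy levels of a hydrogen-like atom are given by:
E_n = -13.6057 Z² / n² eV  (with Z = 8 for O⁷⁺)

For n = 19:
E_19 = -13.6057 × 8² / 19²
E_19 = -13.6057 × 64 / 361
E_19 = -2.412091 eV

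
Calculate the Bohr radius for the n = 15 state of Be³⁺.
2.976622 nm (or 29.766218 Å)

The Bohr radius formula is:
r_n = n² a₀ / Z

where a₀ = 0.052917721 nm is the Bohr radius.

For Be³⁺ (Z = 4) at n = 15:
r_15 = 15² × 0.052917721 nm / 4
r_15 = 225 × 0.052917721 nm / 4
r_15 = 11.9064872 nm / 4
r_15 = 2.976622 nm

The electron orbits at approximately 2.976622 nm from the nucleus.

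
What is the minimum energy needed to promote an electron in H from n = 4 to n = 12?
0.7559 eV

The energy levels of a hydrogen-like atom are E_n = -13.6057 eV / n².

Energy at n = 4: E_4 = -13.6057 / 4² = -0.8503563 eV
Energy at n = 12: E_12 = -13.6057 / 12² = -0.0944840 eV

The excitation energy is the difference:
ΔE = E_12 - E_4
ΔE = -0.0944840 - (-0.8503563)
ΔE = 0.7559 eV

Since this is positive, energy must be absorbed (photon absorption).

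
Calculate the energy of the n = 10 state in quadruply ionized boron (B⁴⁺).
-3.401 eV

For hydrogen-like ions, the energy levels scale with Z²:
E_n = -13.6057 Z² / n² eV

For B⁴⁺ (Z = 5) at n = 10:
E_10 = -13.6057 × 5² / 10²
E_10 = -13.6057 × 25 / 100
E_10 = -340.1425 / 100
E_10 = -3.401 eV

The energy is 25 times more negative than hydrogen at the same n due to the stronger nuclear charge.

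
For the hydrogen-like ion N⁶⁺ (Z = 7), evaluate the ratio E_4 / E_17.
18.062500

Using E_n = -13.6057 Z² / n² eV with Z = 7:

E_4 = -13.6057 × 7² / 4² = -666.6793 / 16 = -41.667456250000 eV
E_17 = -13.6057 × 7² / 17² = -666.6793 / 289 = -2.306848788927 eV

The ratio is:
E_4/E_17 = (-41.667456250000) / (-2.306848788927)
E_4/E_17 = (-666.6793/16) / (-666.6793/289)
E_4/E_17 = 289/16
E_4/E_17 = 18.062500
(Note: the Z² factors cancel in the ratio.)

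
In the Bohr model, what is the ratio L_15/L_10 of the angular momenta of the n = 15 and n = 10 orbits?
1.500

In the Bohr model, L_n = nℏ, so the ratio is purely the ratio of quantum numbers:

L_15/L_10 = 15ℏ / 10ℏ = 15/10 = 1.500

The angular momentum scales linearly with n.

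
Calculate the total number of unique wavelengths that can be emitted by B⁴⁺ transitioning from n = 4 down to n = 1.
6

The electron can occupy levels n = 1, 2, ..., 4 during de-excitation — that is m = 4 - 1 + 1 = 4 distinct levels.

The number of distinct spectral lines equals the number of ways to choose 2 of these m levels (each pair gives one possible emission transition):

Number of lines = m(m-1)/2 = 4×3/2 = 6

These correspond to all possible transitions between the 4 levels:
4 → 3, 4 → 2, 4 → 1, 3 → 2, 3 → 1, 2 → 1

Each transition produces a photon with a unique energy (and thus wavelength). This count does not depend on Z.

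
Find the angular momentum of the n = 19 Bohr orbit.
2.00e-33 J·s (or 19ℏ)

In the Bohr model, angular momentum is quantized:
L = nℏ

where ℏ = h/(2π) = 1.0546e-34 J·s

For n = 19:
L = 19 × 1.0546e-34 J·s
L = 2.00e-33 J·s

This can also be written as L = 19ℏ.
The angular momentum is an integer multiple of the reduced Planck constant.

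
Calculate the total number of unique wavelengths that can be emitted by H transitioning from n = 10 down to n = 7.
6

The electron can occupy levels n = 7, 8, ..., 10 during de-excitation — that is m = 10 - 7 + 1 = 4 distinct levels.

The number of distinct spectral lines equals the number of ways to choose 2 of these m levels (each pair gives one possible emission transition):

Number of lines = m(m-1)/2 = 4×3/2 = 6

These correspond to all possible transitions between the 4 levels:
10 → 9, 10 → 8, 10 → 7, 9 → 8, 9 → 7, 8 → 7

Each transition produces a photon with a unique energy (and thus wavelength). This count does not depend on Z.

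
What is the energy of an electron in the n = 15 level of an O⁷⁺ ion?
-3.870 eV

For hydrogen-like ions, the energy levels scale with Z²:
E_n = -13.6057 Z² / n² eV

For O⁷⁺ (Z = 8) at n = 15:
E_15 = -13.6057 × 8² / 15²
E_15 = -13.6057 × 64 / 225
E_15 = -870.7648 / 225
E_15 = -3.870 eV

The energy is 64 times more negative than hydrogen at the same n due to the stronger nuclear charge.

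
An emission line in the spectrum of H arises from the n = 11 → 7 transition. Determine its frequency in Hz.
3.9951e+13 Hz

First, find the transition energy:
E_11 = -13.6057 / 11² = -0.11244380 eV
E_7 = -13.6057 / 7² = -0.27766735 eV
|ΔE| = |E_7 - E_11| = 0.16522355 eV

Convert to Joules: E = 0.16522355 eV × (1.602177 × 10⁻¹⁹ J/eV) = 2.647174e-20 J

Using E = hf:
f = E/h = 2.647174e-20 J / (6.62607 × 10⁻³⁴ J·s)
f = 3.9951e+13 Hz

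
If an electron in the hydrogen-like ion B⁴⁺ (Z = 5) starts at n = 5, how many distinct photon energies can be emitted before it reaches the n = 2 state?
6

The electron can occupy levels n = 2, 3, ..., 5 during de-excitation — that is m = 5 - 2 + 1 = 4 distinct levels.

The number of distinct spectral lines equals the number of ways to choose 2 of these m levels (each pair gives one possible emission transition):

Number of lines = m(m-1)/2 = 4×3/2 = 6

These correspond to all possible transitions between the 4 levels:
5 → 4, 5 → 3, 5 → 2, 4 → 3, 4 → 2, 3 → 2

Each transition produces a photon with a unique energy (and thus wavelength). This count does not depend on Z.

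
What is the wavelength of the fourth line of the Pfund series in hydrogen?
3295.1998 nm

The lines of a series are numbered from the longest wavelength (smallest ΔE) outward; the fourth line is the transition from n = n_f + 4 to n_f.
The Pfund series has all transitions ending at n_f = 5.

For H, the fourth line (δ-line) is the jump from n = 9 to n = 5:
E_9 = -13.6057 / 9² = -0.1679716049 eV
E_5 = -13.6057 / 5² = -0.5442280000 eV
ΔE = E_9 - E_5 = 0.3762563951 eV

λ = hc/E = 1239.84 eV·nm / 0.3762563951 eV
λ = 3295.1998 nm

This is the δ-line of the Pfund series in H.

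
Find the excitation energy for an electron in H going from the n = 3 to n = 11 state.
1.39930 eV

The energy levels of a hydrogen-like atom are E_n = -13.6057 eV / n².

Energy at n = 3: E_3 = -13.6057 / 3² = -1.51174444 eV
Energy at n = 11: E_11 = -13.6057 / 11² = -0.11244380 eV

The excitation energy is the difference:
ΔE = E_11 - E_3
ΔE = -0.11244380 - (-1.51174444)
ΔE = 1.39930 eV

Since this is positive, energy must be absorbed (photon absorption).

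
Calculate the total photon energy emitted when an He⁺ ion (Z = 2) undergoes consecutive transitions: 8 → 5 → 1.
53.57 eV

The energy levels of He⁺ are E_n = -13.6057 × 2² / n² eV.

First transition (8 → 5):
ΔE₁ = |E_5 - E_8|
ΔE₁ = |-2.17691200 - (-0.85035625)| = 1.32656 eV

Second transition (5 → 1):
ΔE₂ = |E_1 - E_5|
ΔE₂ = |-54.42280000 - (-2.17691200)| = 52.24589 eV

Total energy released:
E_total = ΔE₁ + ΔE₂ = 1.32656 + 52.24589 = 53.57 eV

Note: This equals the direct transition 8 → 1: 53.57 eV ✓
Energy is conserved regardless of the path taken.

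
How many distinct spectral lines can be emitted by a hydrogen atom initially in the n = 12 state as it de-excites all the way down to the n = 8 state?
10

The electron can occupy levels n = 8, 9, ..., 12 during de-excitation — that is m = 12 - 8 + 1 = 5 distinct levels.

The number of distinct spectral lines equals the number of ways to choose 2 of these m levels (each pair gives one possible emission transition):

Number of lines = m(m-1)/2 = 5×4/2 = 10

These correspond to all possible transitions between the 5 levels:
12 → 11, 12 → 10, 12 → 9, 12 → 8, 11 → 10, 11 → 9, 11 → 8, 10 → 9...

Each transition produces a photon with a unique energy (and thus wavelength). This count does not depend on Z.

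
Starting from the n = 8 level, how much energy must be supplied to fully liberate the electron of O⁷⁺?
13.6057 eV

The ionization energy is the energy needed to remove the electron completely (n → ∞).

For a hydrogen-like ion with Z = 8, E_n = -13.6057 Z² / n² eV.

At n = 8: E_8 = -13.6057 × 8² / 8² = -13.6057000 eV
At n = ∞: E_∞ = 0 eV

Ionization energy = E_∞ - E_8 = 0 - (-13.6057000) = 13.6057000 eV
Ionization energy ≈ 13.6057 eV

This is also called the binding energy of the electron in state n = 8.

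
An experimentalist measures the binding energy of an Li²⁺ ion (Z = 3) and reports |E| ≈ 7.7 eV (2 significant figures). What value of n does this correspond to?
n = 4

The exact energy levels follow E_n = -13.6057 Z² / n² eV with Z = 3.

The measured value (-7.7 eV) is reported to only 2 significant figures, so we must test candidate n values and see which one matches to that precision.

Candidate energies:
  n = 2:  E = -13.6057 × 3² / 2² = -30.61283 eV
  n = 3:  E = -13.6057 × 3² / 3² = -13.60570 eV
  n = 4:  E = -13.6057 × 3² / 4² = -7.65321 eV  ← matches
  n = 5:  E = -13.6057 × 3² / 5² = -4.89805 eV
  n = 6:  E = -13.6057 × 3² / 6² = -3.40143 eV

Checking against the measurement of -7.7 eV (2 sig figs), only n = 4 agrees:
E_4 = -7.65321 eV, which rounds to -7.7 eV ✓

Therefore n = 4.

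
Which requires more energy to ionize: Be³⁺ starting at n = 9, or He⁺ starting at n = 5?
Be³⁺ at n = 9 (E = -2.687546 eV)

Using E_n = -13.6057 Z² / n² eV:

Be³⁺ (Z = 4) at n = 9:
E = -13.6057 × 4² / 9² = -13.6057 × 16 / 81 = -2.687545679 eV

He⁺ (Z = 2) at n = 5:
E = -13.6057 × 2² / 5² = -13.6057 × 4 / 25 = -2.176912000 eV

Since -2.687545679 eV < -2.176912000 eV,
Be³⁺ at n = 9 is more tightly bound (requires more energy to ionize).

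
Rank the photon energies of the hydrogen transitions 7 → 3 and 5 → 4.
7 → 3

Calculate the energy for each transition:

Transition 7 → 3:
ΔE₁ = |E_3 - E_7| = |-13.6057/3² - (-13.6057/7²)|
ΔE₁ = |-1.51174444444 - (-0.27766734694)| = 1.23407710 eV

Transition 5 → 4:
ΔE₂ = |E_4 - E_5| = |-13.6057/4² - (-13.6057/5²)|
ΔE₂ = |-0.85035625000 - (-0.54422800000)| = 0.30612825 eV

Since 1.23407710 eV > 0.30612825 eV, the transition 7 → 3 emits the more energetic photon.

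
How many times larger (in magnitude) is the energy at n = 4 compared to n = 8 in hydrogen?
4.000

Using E_n = -13.6057 Z² / n² eV with Z = 1:

E_4 = -13.6057 / 4² = -13.6057 / 16 = -0.850356250 eV
E_8 = -13.6057 / 8² = -13.6057 / 64 = -0.212589063 eV

The ratio is:
E_4/E_8 = (-0.850356250) / (-0.212589063)
E_4/E_8 = (-13.6057/16) / (-13.6057/64)
E_4/E_8 = 64/16
E_4/E_8 = 4.000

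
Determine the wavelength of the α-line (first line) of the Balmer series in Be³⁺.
41.00693 nm

The longest wavelength corresponds to the smallest energy transition in the series.
The Balmer series has all transitions ending at n_f = 2.

For Be³⁺ (Z = 4), the first line (α-line) is the jump from n = 3 to n = 2:
E_3 = -13.6057 × 4² / 3² = -24.1879111 eV
E_2 = -13.6057 × 4² / 2² = -54.4228000 eV
ΔE = E_3 - E_2 = 30.2348889 eV

λ = hc/E = 1239.84 eV·nm / 30.2348889 eV
λ = 41.00693 nm

This is the α-line of the Balmer series in Be³⁺.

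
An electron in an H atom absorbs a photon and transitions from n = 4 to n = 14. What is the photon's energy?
0.78 eV

The energy levels of a hydrogen-like atom are E_n = -13.6057 eV / n².

Energy at n = 4: E_4 = -13.6057 / 4² = -0.85036 eV
Energy at n = 14: E_14 = -13.6057 / 14² = -0.06942 eV

The excitation energy is the difference:
ΔE = E_14 - E_4
ΔE = -0.06942 - (-0.85036)
ΔE = 0.78 eV

Since this is positive, energy must be absorbed (photon absorption).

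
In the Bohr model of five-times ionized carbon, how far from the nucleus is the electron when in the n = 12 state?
1.2700 nm (or 12.7003 Å)

The Bohr radius formula is:
r_n = n² a₀ / Z

where a₀ = 0.0529177 nm is the Bohr radius.

For C⁵⁺ (Z = 6) at n = 12:
r_12 = 12² × 0.0529177 nm / 6
r_12 = 144 × 0.0529177 nm / 6
r_12 = 7.62015 nm / 6
r_12 = 1.2700 nm

The electron orbits at approximately 1.2700 nm from the nucleus.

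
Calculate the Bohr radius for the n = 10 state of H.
5.2918 nm (or 52.9177 Å)

The Bohr radius formula is:
r_n = n² a₀ / Z

where a₀ = 0.0529177 nm is the Bohr radius.

For H (Z = 1) at n = 10:
r_10 = 10² × 0.0529177 nm / 1
r_10 = 100 × 0.0529177 nm / 1
r_10 = 5.29177 nm / 1
r_10 = 5.2918 nm

The electron orbits at approximately 5.2918 nm from the nucleus.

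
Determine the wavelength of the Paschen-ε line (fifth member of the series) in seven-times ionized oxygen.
14.912 nm

The lines of a series are numbered from the longest wavelength (smallest ΔE) outward; the fifth line is the transition from n = n_f + 5 to n_f.
The Paschen series has all transitions ending at n_f = 3.

For O⁷⁺ (Z = 8), the fifth line (ε-line) is the jump from n = 8 to n = 3:
E_8 = -13.6057 × 8² / 8² = -13.60570 eV
E_3 = -13.6057 × 8² / 3² = -96.75164 eV
ΔE = E_8 - E_3 = 83.14594 eV

λ = hc/E = 1239.84 eV·nm / 83.14594 eV
λ = 14.912 nm

This is the ε-line of the Paschen series in O⁷⁺.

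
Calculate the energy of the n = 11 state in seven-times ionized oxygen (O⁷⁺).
-7.196 eV

For hydrogen-like ions, the energy levels scale with Z²:
E_n = -13.6057 Z² / n² eV

For O⁷⁺ (Z = 8) at n = 11:
E_11 = -13.6057 × 8² / 11²
E_11 = -13.6057 × 64 / 121
E_11 = -870.7648 / 121
E_11 = -7.196 eV

The energy is 64 times more negative than hydrogen at the same n due to the stronger nuclear charge.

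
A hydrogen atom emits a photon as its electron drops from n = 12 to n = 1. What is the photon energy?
13.511 eV

The energy levels are E_n = -13.6057 eV / n².

Energy at n = 12: E_12 = -13.6057 / 12² = -0.094484 eV
Energy at n = 1: E_1 = -13.6057 / 1² = -13.605700 eV

For emission (electron falling to lower state), the photon energy is:
E_photon = E_12 - E_1 = |-0.094484 - (-13.605700)|
E_photon = 13.511 eV

This energy is carried away by the emitted photon.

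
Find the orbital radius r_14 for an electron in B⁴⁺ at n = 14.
2.07437 nm (or 20.74375 Å)

The Bohr radius formula is:
r_n = n² a₀ / Z

where a₀ = 0.05291772 nm is the Bohr radius.

For B⁴⁺ (Z = 5) at n = 14:
r_14 = 14² × 0.05291772 nm / 5
r_14 = 196 × 0.05291772 nm / 5
r_14 = 10.371873 nm / 5
r_14 = 2.07437 nm

The electron orbits at approximately 2.07437 nm from the nucleus.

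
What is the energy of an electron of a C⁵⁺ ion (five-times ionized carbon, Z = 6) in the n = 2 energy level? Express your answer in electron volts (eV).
-122.45130 eV

The energy levels of a hydrogen-like atom are given by:
E_n = -13.6057 Z² / n² eV  (with Z = 6 for C⁵⁺)

For n = 2:
E_2 = -13.6057 × 6² / 2²
E_2 = -13.6057 × 36 / 4
E_2 = -122.45130 eV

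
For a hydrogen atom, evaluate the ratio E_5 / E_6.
1.4400

Using E_n = -13.6057 Z² / n² eV with Z = 1:

E_5 = -13.6057 / 5² = -13.6057 / 25 = -0.5442280000 eV
E_6 = -13.6057 / 6² = -13.6057 / 36 = -0.3779361111 eV

The ratio is:
E_5/E_6 = (-0.5442280000) / (-0.3779361111)
E_5/E_6 = (-13.6057/25) / (-13.6057/36)
E_5/E_6 = 36/25
E_5/E_6 = 1.4400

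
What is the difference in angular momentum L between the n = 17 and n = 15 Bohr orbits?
2.10914e-34 J·s (or 2ℏ)

In the Bohr model, L_n = nℏ where ℏ = 1.0545718e-34 J·s.

L_17 = 17ℏ = 1.7927721e-33 J·s
L_15 = 15ℏ = 1.5818577e-33 J·s

ΔL = L_17 - L_15 = (17 - 15)ℏ = 2ℏ
ΔL = 2 × 1.0545718e-34 J·s = 2.10914e-34 J·s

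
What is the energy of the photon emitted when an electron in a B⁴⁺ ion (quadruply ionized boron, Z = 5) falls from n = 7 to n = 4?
14.32 eV

The energy levels are E_n = -13.6057 Z² eV / n².

Energy at n = 7: E_7 = -13.6057 × 5² / 7² = -6.94168 eV
Energy at n = 4: E_4 = -13.6057 × 5² / 4² = -21.25891 eV

For emission (electron falling to lower state), the photon energy is:
E_photon = E_7 - E_4 = |-6.94168 - (-21.25891)|
E_photon = 14.32 eV

This energy is carried away by the emitted photon.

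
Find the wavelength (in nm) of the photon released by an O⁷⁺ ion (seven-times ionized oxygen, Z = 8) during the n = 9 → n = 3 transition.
14.42 nm

First, find the transition energy using E_n = -13.6057 Z² / n² eV:
E_9 = -13.6057 × 8² / 9² = -10.7502 eV
E_3 = -13.6057 × 8² / 3² = -96.7516 eV

Photon energy: |ΔE| = |E_3 - E_9| = 86.0014 eV

Convert to wavelength using E = hc/λ with hc = 1239.84 eV·nm:
λ = hc/E = 1239.84 eV·nm / 86.0014 eV
λ = 14.42 nm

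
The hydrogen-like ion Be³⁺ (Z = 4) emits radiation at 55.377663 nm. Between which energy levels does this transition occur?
n = 11 → n = 3

First, find the photon energy from the wavelength (hc = 1239.84 eV·nm):
E = hc/λ = 1239.84 eV·nm / 55.377663 nm = 22.388810 eV

The energy levels of Be³⁺ satisfy E_n = -13.6057 × 4² / n² eV, so an emission n_i → n_f releases
ΔE = 13.6057 × 4² × (1/n_f² − 1/n_i²) eV.

Setting ΔE equal to the photon energy:
1/n_f² − 1/n_i² = 22.388810 / (13.6057 × 4²) = 0.10284665

Since 1/n_i² must be positive, we need 1/n_f² > 0.10284665, i.e. n_f ≤ 3. For each allowed n_f, solve n_i = (1/n_f² − 0.10284665)^(−1/2) and check whether it is a whole number:
  n_f = 1: 1/n_i² = 1.00000000 − 0.10284665 = 0.89715335 → n_i = 1.056  (not an integer) ✗
  n_f = 2: 1/n_i² = 0.25000000 − 0.10284665 = 0.14715335 → n_i = 2.607  (not an integer) ✗
  n_f = 3: 1/n_i² = 0.11111111 − 0.10284665 = 0.00826446 → n_i = 11.000  → integer, n_i = 11 ✓

Only n_f = 3 gives an integer upper level, n_i = 11.

The transition is from n = 11 to n = 3 (emission).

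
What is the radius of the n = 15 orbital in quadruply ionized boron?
2.3813 nm (or 23.8130 Å)

The Bohr radius formula is:
r_n = n² a₀ / Z

where a₀ = 0.0529177 nm is the Bohr radius.

For B⁴⁺ (Z = 5) at n = 15:
r_15 = 15² × 0.0529177 nm / 5
r_15 = 225 × 0.0529177 nm / 5
r_15 = 11.90648 nm / 5
r_15 = 2.3813 nm

The electron orbits at approximately 2.3813 nm from the nucleus.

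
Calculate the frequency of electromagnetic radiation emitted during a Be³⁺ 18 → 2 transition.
1.300e+16 Hz

First, find the transition energy:
E_18 = -13.6057 × 4² / 18² = -0.671886 eV
E_2 = -13.6057 × 4² / 2² = -54.422800 eV
|ΔE| = |E_2 - E_18| = 53.750914 eV

Convert to Joules: E = 53.750914 eV × (1.602177 × 10⁻¹⁹ J/eV) = 8.61185e-18 J

Using E = hf:
f = E/h = 8.61185e-18 J / (6.62607 × 10⁻³⁴ J·s)
f = 1.300e+16 Hz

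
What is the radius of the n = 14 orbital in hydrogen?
10.3719 nm (or 103.7187 Å)

The Bohr radius formula is:
r_n = n² a₀ / Z

where a₀ = 0.0529177 nm is the Bohr radius.

For H (Z = 1) at n = 14:
r_14 = 14² × 0.0529177 nm / 1
r_14 = 196 × 0.0529177 nm / 1
r_14 = 10.37187 nm / 1
r_14 = 10.3719 nm

The electron orbits at approximately 10.3719 nm from the nucleus.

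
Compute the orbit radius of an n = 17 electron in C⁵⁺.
2.54887 nm (or 25.48870 Å)

The Bohr radius formula is:
r_n = n² a₀ / Z

where a₀ = 0.05291772 nm is the Bohr radius.

For C⁵⁺ (Z = 6) at n = 17:
r_17 = 17² × 0.05291772 nm / 6
r_17 = 289 × 0.05291772 nm / 6
r_17 = 15.293221 nm / 6
r_17 = 2.54887 nm

The electron orbits at approximately 2.54887 nm from the nucleus.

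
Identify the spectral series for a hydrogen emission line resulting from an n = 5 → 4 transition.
Brackett series

The spectral series in hydrogen are named based on the final (lower) energy level:
- Lyman series: n_final = 1 (ultraviolet)
- Balmer series: n_final = 2 (visible/near-UV)
- Paschen series: n_final = 3 (infrared)
- Brackett series: n_final = 4 (infrared)
- Pfund series: n_final = 5 (far infrared)

Since this transition ends at n = 4, it belongs to the Brackett series.

For reference, this 5 → 4 line has photon energy
ΔE = 13.6057 eV × (1/4² - 1/5²) = 0.30612825000 eV,
corresponding to wavelength λ = hc/ΔE = 1239.84 eV·nm / 0.30612825000 eV = 4050.06725 nm in the infrared region.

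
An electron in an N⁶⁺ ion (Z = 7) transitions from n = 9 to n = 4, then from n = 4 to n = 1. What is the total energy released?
658.44869 eV

The energy levels of N⁶⁺ are E_n = -13.6057 × 7² / n² eV.

First transition (9 → 4):
ΔE₁ = |E_4 - E_9|
ΔE₁ = |-41.66745625000 - (-8.23060864198)| = 33.43684761 eV

Second transition (4 → 1):
ΔE₂ = |E_1 - E_4|
ΔE₂ = |-666.67930000000 - (-41.66745625000)| = 625.01184375 eV

Total energy released:
E_total = ΔE₁ + ΔE₂ = 33.43684761 + 625.01184375 = 658.44869 eV

Note: This equals the direct transition 9 → 1: 658.44869 eV ✓
Energy is conserved regardless of the path taken.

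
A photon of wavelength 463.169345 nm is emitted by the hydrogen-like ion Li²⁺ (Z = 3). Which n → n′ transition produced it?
n = 13 → n = 6

First, find the photon energy from the wavelength (hc = 1239.84 eV·nm):
E = hc/λ = 1239.84 eV·nm / 463.169345 nm = 2.6768611 eV

The energy levels of Li²⁺ satisfy E_n = -13.6057 × 3² / n² eV, so an emission n_i → n_f releases
ΔE = 13.6057 × 3² × (1/n_f² − 1/n_i²) eV.

Setting ΔE equal to the photon energy:
1/n_f² − 1/n_i² = 2.6768611 / (13.6057 × 3²) = 0.021860618

Since 1/n_i² must be positive, we need 1/n_f² > 0.021860618, i.e. n_f ≤ 6. For each allowed n_f, solve n_i = (1/n_f² − 0.021860618)^(−1/2) and check whether it is a whole number:
  n_f = 1: 1/n_i² = 1.000000000 − 0.021860618 = 0.978139382 → n_i = 1.011  (not an integer) ✗
  n_f = 2: 1/n_i² = 0.250000000 − 0.021860618 = 0.228139382 → n_i = 2.094  (not an integer) ✗
  n_f = 3: 1/n_i² = 0.111111111 − 0.021860618 = 0.089250493 → n_i = 3.347  (not an integer) ✗
  n_f = 4: 1/n_i² = 0.062500000 − 0.021860618 = 0.040639382 → n_i = 4.961  (not an integer) ✗
  n_f = 5: 1/n_i² = 0.040000000 − 0.021860618 = 0.018139382 → n_i = 7.425  (not an integer) ✗
  n_f = 6: 1/n_i² = 0.027777778 − 0.021860618 = 0.005917160 → n_i = 13.000  → integer, n_i = 13 ✓

Only n_f = 6 gives an integer upper level, n_i = 13.

The transition is from n = 13 to n = 6 (emission).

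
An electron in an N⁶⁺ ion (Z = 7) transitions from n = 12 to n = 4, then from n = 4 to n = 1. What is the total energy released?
662.050 eV

The energy levels of N⁶⁺ are E_n = -13.6057 × 7² / n² eV.

First transition (12 → 4):
ΔE₁ = |E_4 - E_12|
ΔE₁ = |-41.667456250 - (-4.629717361)| = 37.037739 eV

Second transition (4 → 1):
ΔE₂ = |E_1 - E_4|
ΔE₂ = |-666.679300000 - (-41.667456250)| = 625.011844 eV

Total energy released:
E_total = ΔE₁ + ΔE₂ = 37.037739 + 625.011844 = 662.050 eV

Note: This equals the direct transition 12 → 1: 662.050 eV ✓
Energy is conserved regardless of the path taken.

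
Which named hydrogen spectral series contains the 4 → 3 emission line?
Paschen series

The spectral series in hydrogen are named based on the final (lower) energy level:
- Lyman series: n_final = 1 (ultraviolet)
- Balmer series: n_final = 2 (visible/near-UV)
- Paschen series: n_final = 3 (infrared)
- Brackett series: n_final = 4 (infrared)
- Pfund series: n_final = 5 (far infrared)

Since this transition ends at n = 3, it belongs to the Paschen series.

For reference, this 4 → 3 line has photon energy
ΔE = 13.6057 eV × (1/3² - 1/4²) = 0.661388194 eV,
corresponding to wavelength λ = hc/ΔE = 1239.84 eV·nm / 0.661388194 eV = 1874.603 nm in the infrared region.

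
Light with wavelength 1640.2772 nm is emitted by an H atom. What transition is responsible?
n = 12 → n = 4

First, find the photon energy from the wavelength (hc = 1239.84 eV·nm):
E = hc/λ = 1239.84 eV·nm / 1640.2772 nm = 0.75587224 eV

The energy levels of hydrogen satisfy E_n = -13.6057 / n² eV, so an emission n_i → n_f releases
ΔE = 13.6057 × (1/n_f² − 1/n_i²) eV.

Setting ΔE equal to the photon energy:
1/n_f² − 1/n_i² = 0.75587224 / 13.6057 = 0.055555557

Since 1/n_i² must be positive, we need 1/n_f² > 0.055555557, i.e. n_f ≤ 4. For each allowed n_f, solve n_i = (1/n_f² − 0.055555557)^(−1/2) and check whether it is a whole number:
  n_f = 1: 1/n_i² = 1.000000000 − 0.055555557 = 0.944444443 → n_i = 1.029  (not an integer) ✗
  n_f = 2: 1/n_i² = 0.250000000 − 0.055555557 = 0.194444443 → n_i = 2.268  (not an integer) ✗
  n_f = 3: 1/n_i² = 0.111111111 − 0.055555557 = 0.055555554 → n_i = 4.243  (not an integer) ✗
  n_f = 4: 1/n_i² = 0.062500000 − 0.055555557 = 0.006944443 → n_i = 12.000  → integer, n_i = 12 ✓

Only n_f = 4 gives an integer upper level, n_i = 12.

The transition is from n = 12 to n = 4 (emission).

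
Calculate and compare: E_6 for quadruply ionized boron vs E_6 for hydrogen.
B⁴⁺ at n = 6 (E = -9.448403 eV)

Using E_n = -13.6057 Z² / n² eV:

B⁴⁺ (Z = 5) at n = 6:
E = -13.6057 × 5² / 6² = -13.6057 × 25 / 36 = -9.448402778 eV

H (Z = 1) at n = 6:
E = -13.6057 × 1² / 6² = -13.6057 × 1 / 36 = -0.377936111 eV

Since -9.448402778 eV < -0.377936111 eV,
B⁴⁺ at n = 6 is more tightly bound (requires more energy to ionize).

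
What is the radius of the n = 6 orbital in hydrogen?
1.9050 nm (or 19.0504 Å)

The Bohr radius formula is:
r_n = n² a₀ / Z

where a₀ = 0.0529177 nm is the Bohr radius.

For H (Z = 1) at n = 6:
r_6 = 6² × 0.0529177 nm / 1
r_6 = 36 × 0.0529177 nm / 1
r_6 = 1.90504 nm / 1
r_6 = 1.9050 nm

The electron orbits at approximately 1.9050 nm from the nucleus.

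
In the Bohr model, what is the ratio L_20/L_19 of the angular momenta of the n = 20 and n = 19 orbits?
1.0526

In the Bohr model, L_n = nℏ, so the ratio is purely the ratio of quantum numbers:

L_20/L_19 = 20ℏ / 19ℏ = 20/19 = 1.0526

The angular momentum scales linearly with n.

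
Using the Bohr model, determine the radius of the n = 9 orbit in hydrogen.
4.2863 nm (or 42.8633 Å)

The Bohr radius formula is:
r_n = n² a₀ / Z

where a₀ = 0.0529177 nm is the Bohr radius.

For H (Z = 1) at n = 9:
r_9 = 9² × 0.0529177 nm / 1
r_9 = 81 × 0.0529177 nm / 1
r_9 = 4.28633 nm / 1
r_9 = 4.2863 nm

The electron orbits at approximately 4.2863 nm from the nucleus.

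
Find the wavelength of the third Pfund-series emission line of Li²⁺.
415.3915 nm

The lines of a series are numbered from the longest wavelength (smallest ΔE) outward; the third line is the transition from n = n_f + 3 to n_f.
The Pfund series has all transitions ending at n_f = 5.

For Li²⁺ (Z = 3), the third line (γ-line) is the jump from n = 8 to n = 5:
E_8 = -13.6057 × 3² / 8² = -1.91330156 eV
E_5 = -13.6057 × 3² / 5² = -4.89805200 eV
ΔE = E_8 - E_5 = 2.98475044 eV

λ = hc/E = 1239.84 eV·nm / 2.98475044 eV
λ = 415.3915 nm

This is the γ-line of the Pfund series in Li²⁺.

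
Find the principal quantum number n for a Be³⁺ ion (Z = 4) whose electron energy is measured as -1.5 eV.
n = 12

The exact energy levels follow E_n = -13.6057 Z² / n² eV with Z = 4.

The measured value (-1.5 eV) is reported to only 2 significant figures, so we must test candidate n values and see which one matches to that precision.

Candidate energies:
  n = 10:  E = -13.6057 × 4² / 10² = -2.17691 eV
  n = 11:  E = -13.6057 × 4² / 11² = -1.79910 eV
  n = 12:  E = -13.6057 × 4² / 12² = -1.51174 eV  ← matches
  n = 13:  E = -13.6057 × 4² / 13² = -1.28811 eV
  n = 14:  E = -13.6057 × 4² / 14² = -1.11067 eV

Checking against the measurement of -1.5 eV (2 sig figs), only n = 12 agrees:
E_12 = -1.51174 eV, which rounds to -1.5 eV ✓

Therefore n = 12.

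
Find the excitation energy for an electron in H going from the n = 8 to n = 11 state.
0.10015 eV

The energy levels of a hydrogen-like atom are E_n = -13.6057 eV / n².

Energy at n = 8: E_8 = -13.6057 / 8² = -0.21258906 eV
Energy at n = 11: E_11 = -13.6057 / 11² = -0.11244380 eV

The excitation energy is the difference:
ΔE = E_11 - E_8
ΔE = -0.11244380 - (-0.21258906)
ΔE = 0.10015 eV

Since this is positive, energy must be absorbed (photon absorption).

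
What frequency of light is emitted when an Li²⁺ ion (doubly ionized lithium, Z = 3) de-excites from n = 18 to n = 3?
3.20e+15 Hz

First, find the transition energy:
E_18 = -13.6057 × 3² / 18² = -0.3779 eV
E_3 = -13.6057 × 3² / 3² = -13.6057 eV
|ΔE| = |E_3 - E_18| = 13.2278 eV

Convert to Joules: E = 13.2278 eV × (1.602177 × 10⁻¹⁹ J/eV) = 2.1193e-18 J

Using E = hf:
f = E/h = 2.1193e-18 J / (6.62607 × 10⁻³⁴ J·s)
f = 3.20e+15 Hz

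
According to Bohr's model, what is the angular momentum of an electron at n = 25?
2.6364e-33 J·s (or 25ℏ)

In the Bohr model, angular momentum is quantized:
L = nℏ

where ℏ = h/(2π) = 1.054572e-34 J·s

For n = 25:
L = 25 × 1.054572e-34 J·s
L = 2.6364e-33 J·s

This can also be written as L = 25ℏ.
The angular momentum is an integer multiple of the reduced Planck constant.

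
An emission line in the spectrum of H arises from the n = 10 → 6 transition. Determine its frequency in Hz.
5.849e+13 Hz

First, find the transition energy:
E_10 = -13.6057 / 10² = -0.1360570 eV
E_6 = -13.6057 / 6² = -0.3779361 eV
|ΔE| = |E_6 - E_10| = 0.2418791 eV

Convert to Joules: E = 0.2418791 eV × (1.602177 × 10⁻¹⁹ J/eV) = 3.87533e-20 J

Using E = hf:
f = E/h = 3.87533e-20 J / (6.62607 × 10⁻³⁴ J·s)
f = 5.849e+13 Hz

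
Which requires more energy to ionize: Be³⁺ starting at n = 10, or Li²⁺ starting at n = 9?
Be³⁺ at n = 10 (E = -2.1769 eV)

Using E_n = -13.6057 Z² / n² eV:

Be³⁺ (Z = 4) at n = 10:
E = -13.6057 × 4² / 10² = -13.6057 × 16 / 100 = -2.1769120 eV

Li²⁺ (Z = 3) at n = 9:
E = -13.6057 × 3² / 9² = -13.6057 × 9 / 81 = -1.5117444 eV

Since -2.1769120 eV < -1.5117444 eV,
Be³⁺ at n = 10 is more tightly bound (requires more energy to ionize).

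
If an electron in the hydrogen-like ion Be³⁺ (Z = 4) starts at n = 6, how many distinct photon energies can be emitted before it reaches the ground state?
15

The electron can occupy levels n = 1, 2, ..., 6 during de-excitation — that is m = 6 - 1 + 1 = 6 distinct levels.

The number of distinct spectral lines equals the number of ways to choose 2 of these m levels (each pair gives one possible emission transition):

Number of lines = m(m-1)/2 = 6×5/2 = 15

These correspond to all possible transitions between the 6 levels:
6 → 5, 6 → 4, 6 → 3, 6 → 2, 6 → 1, 5 → 4, 5 → 3, 5 → 2...

Each transition produces a photon with a unique energy (and thus wavelength). This count does not depend on Z.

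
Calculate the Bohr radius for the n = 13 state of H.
8.94310 nm (or 89.43095 Å)

The Bohr radius formula is:
r_n = n² a₀ / Z

where a₀ = 0.05291772 nm is the Bohr radius.

For H (Z = 1) at n = 13:
r_13 = 13² × 0.05291772 nm / 1
r_13 = 169 × 0.05291772 nm / 1
r_13 = 8.943095 nm / 1
r_13 = 8.94310 nm

The electron orbits at approximately 8.94310 nm from the nucleus.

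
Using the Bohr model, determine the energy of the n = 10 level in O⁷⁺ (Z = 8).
-8.71 eV

For hydrogen-like ions, the energy levels scale with Z²:
E_n = -13.6057 Z² / n² eV

For O⁷⁺ (Z = 8) at n = 10:
E_10 = -13.6057 × 8² / 10²
E_10 = -13.6057 × 64 / 100
E_10 = -870.7648 / 100
E_10 = -8.71 eV

The energy is 64 times more negative than hydrogen at the same n due to the stronger nuclear charge.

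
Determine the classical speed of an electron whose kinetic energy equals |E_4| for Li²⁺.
1.641e+06 m/s (or 0.547% of c)

The binding energy at n = 4 for Li²⁺ is:
E_4 = -13.6057 × 3²/4² = -7.653206 eV
|E_4| = 7.653206 eV

Convert to Joules:
KE = 7.653206 eV × (1.602177 × 10⁻¹⁹ J/eV) = 1.22618e-18 J

Using KE = ½mv²:
v = √(2·KE/m_e)
v = √(2 × 1.22618e-18 J / 9.10938 × 10⁻³¹ kg)
v = 1.641e+06 m/s

This is approximately 0.547% the speed of light.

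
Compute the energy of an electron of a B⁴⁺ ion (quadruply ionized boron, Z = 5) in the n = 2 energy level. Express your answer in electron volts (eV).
-85.04 eV

The energy levels of a hydrogen-like atom are given by:
E_n = -13.6057 Z² / n² eV  (with Z = 5 for B⁴⁺)

For n = 2:
E_2 = -13.6057 × 5² / 2²
E_2 = -13.6057 × 25 / 4
E_2 = -85.04 eV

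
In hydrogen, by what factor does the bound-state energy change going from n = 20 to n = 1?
400.000000

Using E_n = -13.6057 Z² / n² eV with Z = 1:

E_1 = -13.6057 / 1² = -13.6057 / 1 = -13.605700000000 eV
E_20 = -13.6057 / 20² = -13.6057 / 400 = -0.034014250000 eV

The ratio is:
E_1/E_20 = (-13.605700000000) / (-0.034014250000)
E_1/E_20 = (-13.6057/1) / (-13.6057/400)
E_1/E_20 = 400/1
E_1/E_20 = 400.000000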